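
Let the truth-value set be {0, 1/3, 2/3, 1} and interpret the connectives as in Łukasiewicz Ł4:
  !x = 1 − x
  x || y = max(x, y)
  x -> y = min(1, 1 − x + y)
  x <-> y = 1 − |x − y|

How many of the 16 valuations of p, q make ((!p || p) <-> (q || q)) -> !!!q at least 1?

8

p = 0, q = 0 ↦ 1  ≥
p = 0, q = 1/3 ↦ 1  ≥
p = 0, q = 2/3 ↦ 2/3  <
p = 0, q = 1 ↦ 0  <
p = 1/3, q = 0 ↦ 1  ≥
p = 1/3, q = 1/3 ↦ 1  ≥
p = 1/3, q = 2/3 ↦ 1/3  <
p = 1/3, q = 1 ↦ 1/3  <
p = 2/3, q = 0 ↦ 1  ≥
p = 2/3, q = 1/3 ↦ 1  ≥
p = 2/3, q = 2/3 ↦ 1/3  <
p = 2/3, q = 1 ↦ 1/3  <
p = 1, q = 0 ↦ 1  ≥
p = 1, q = 1/3 ↦ 1  ≥
p = 1, q = 2/3 ↦ 2/3  <
p = 1, q = 1 ↦ 0  <
So 8 of the 16 assignments meet the threshold.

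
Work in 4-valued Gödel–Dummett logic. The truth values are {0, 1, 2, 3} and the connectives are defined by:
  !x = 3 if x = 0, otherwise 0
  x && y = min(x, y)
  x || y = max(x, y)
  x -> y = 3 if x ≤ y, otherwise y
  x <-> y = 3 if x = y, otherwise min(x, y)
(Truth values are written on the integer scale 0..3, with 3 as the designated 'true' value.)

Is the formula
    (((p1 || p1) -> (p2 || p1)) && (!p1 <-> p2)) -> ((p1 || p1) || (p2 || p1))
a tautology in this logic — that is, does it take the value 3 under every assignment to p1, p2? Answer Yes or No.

No

Counterexample: take p1 = 1, p2 = 0.
p1 || p1 = 1 || 1 = 1
p2 || p1 = 0 || 1 = 1
(p1 || p1) -> (p2 || p1) = 1 -> 1 = 3
!p1 = !1 = 0
!p1 <-> p2 = 0 <-> 0 = 3
((p1 || p1) -> (p2 || p1)) && (!p1 <-> p2) = 3 && 3 = 3
p1 || p1 = 1 || 1 = 1
p2 || p1 = 0 || 1 = 1
(p1 || p1) || (p2 || p1) = 1 || 1 = 1
(((p1 || p1) -> (p2 || p1)) && (!p1 <-> p2)) -> ((p1 || p1) || (p2 || p1)) = 3 -> 1 = 1
This gives 1 ≠ 3.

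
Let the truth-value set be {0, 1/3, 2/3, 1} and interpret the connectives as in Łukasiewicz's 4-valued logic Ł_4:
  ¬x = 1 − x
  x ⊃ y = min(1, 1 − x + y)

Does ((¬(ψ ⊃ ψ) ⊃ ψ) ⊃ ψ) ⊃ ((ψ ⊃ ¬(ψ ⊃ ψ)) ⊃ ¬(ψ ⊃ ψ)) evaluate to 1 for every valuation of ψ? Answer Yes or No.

Yes

ψ = 0 ↦ 1
ψ = 1/3 ↦ 1
ψ = 2/3 ↦ 1
ψ = 1 ↦ 1
Every assignment gives a value ≥ 1.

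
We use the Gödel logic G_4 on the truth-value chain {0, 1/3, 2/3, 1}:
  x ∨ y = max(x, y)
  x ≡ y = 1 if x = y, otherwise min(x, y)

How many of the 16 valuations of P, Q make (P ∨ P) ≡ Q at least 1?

P = 0, Q = 0 ↦ 1  ≥
P = 0, Q = 1/3 ↦ 0  <
P = 0, Q = 2/3 ↦ 0  <
P = 0, Q = 1 ↦ 0  <
P = 1/3, Q = 0 ↦ 0  <
P = 1/3, Q = 1/3 ↦ 1  ≥
P = 1/3, Q = 2/3 ↦ 1/3  <
P = 1/3, Q = 1 ↦ 1/3  <
P = 2/3, Q = 0 ↦ 0  <
P = 2/3, Q = 1/3 ↦ 1/3  <
P = 2/3, Q = 2/3 ↦ 1  ≥
P = 2/3, Q = 1 ↦ 2/3  <
P = 1, Q = 0 ↦ 0  <
P = 1, Q = 1/3 ↦ 1/3  <
P = 1, Q = 2/3 ↦ 2/3  <
P = 1, Q = 1 ↦ 1  ≥
So 4 of the 16 assignments meet the threshold.

4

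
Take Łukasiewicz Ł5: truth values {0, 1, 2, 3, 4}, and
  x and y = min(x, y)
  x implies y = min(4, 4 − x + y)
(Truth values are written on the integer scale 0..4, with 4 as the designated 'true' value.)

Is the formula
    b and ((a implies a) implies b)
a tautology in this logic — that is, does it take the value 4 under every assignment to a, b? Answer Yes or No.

Counterexample: take a = 0, b = 0.
a implies a = 0 implies 0 = 4
(a implies a) implies b = 4 implies 0 = 0
b and ((a implies a) implies b) = 0 and 0 = 0
This gives 0 ≠ 4.

No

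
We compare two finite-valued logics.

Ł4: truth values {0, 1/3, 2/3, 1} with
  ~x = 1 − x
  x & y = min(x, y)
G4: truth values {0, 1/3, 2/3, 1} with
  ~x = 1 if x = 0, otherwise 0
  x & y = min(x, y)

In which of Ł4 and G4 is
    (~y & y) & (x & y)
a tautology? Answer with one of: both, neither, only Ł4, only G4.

neither

In Ł4: at x = 0, y = 0 the value is 0 — not a tautology.
In G4: at x = 0, y = 0 the value is 0 — not a tautology.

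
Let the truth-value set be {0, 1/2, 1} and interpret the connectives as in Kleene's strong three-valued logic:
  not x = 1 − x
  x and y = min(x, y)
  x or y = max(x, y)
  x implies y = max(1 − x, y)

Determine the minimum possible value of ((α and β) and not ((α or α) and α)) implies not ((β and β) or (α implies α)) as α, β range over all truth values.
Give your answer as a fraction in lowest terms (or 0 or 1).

Take α = 1/2, β = 1/2:
α and β = 1/2 and 1/2 = 1/2
α or α = 1/2 or 1/2 = 1/2
(α or α) and α = 1/2 and 1/2 = 1/2
not ((α or α) and α) = not 1/2 = 1/2
(α and β) and not ((α or α) and α) = 1/2 and 1/2 = 1/2
β and β = 1/2 and 1/2 = 1/2
α implies α = 1/2 implies 1/2 = 1/2
(β and β) or (α implies α) = 1/2 or 1/2 = 1/2
not ((β and β) or (α implies α)) = not 1/2 = 1/2
((α and β) and not ((α or α) and α)) implies not ((β and β) or (α implies α)) = 1/2 implies 1/2 = 1/2
No assignment yields a value below 1/2, so this is the minimum.

1/2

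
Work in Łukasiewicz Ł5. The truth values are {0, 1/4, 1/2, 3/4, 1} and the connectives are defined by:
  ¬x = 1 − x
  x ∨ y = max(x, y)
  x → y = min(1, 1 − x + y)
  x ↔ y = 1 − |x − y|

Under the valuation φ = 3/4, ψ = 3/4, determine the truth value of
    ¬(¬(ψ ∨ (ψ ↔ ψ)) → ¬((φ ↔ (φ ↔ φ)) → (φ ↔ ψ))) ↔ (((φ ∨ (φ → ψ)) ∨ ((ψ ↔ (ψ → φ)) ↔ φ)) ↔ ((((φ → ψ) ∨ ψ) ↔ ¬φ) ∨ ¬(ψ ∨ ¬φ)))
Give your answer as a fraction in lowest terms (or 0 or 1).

3/4

ψ ↔ ψ = 3/4 ↔ 3/4 = 1
ψ ∨ (ψ ↔ ψ) = 3/4 ∨ 1 = 1
¬(ψ ∨ (ψ ↔ ψ)) = ¬1 = 0
φ ↔ φ = 3/4 ↔ 3/4 = 1
φ ↔ (φ ↔ φ) = 3/4 ↔ 1 = 3/4
φ ↔ ψ = 3/4 ↔ 3/4 = 1
(φ ↔ (φ ↔ φ)) → (φ ↔ ψ) = 3/4 → 1 = 1
¬((φ ↔ (φ ↔ φ)) → (φ ↔ ψ)) = ¬1 = 0
¬(ψ ∨ (ψ ↔ ψ)) → ¬((φ ↔ (φ ↔ φ)) → (φ ↔ ψ)) = 0 → 0 = 1
¬(¬(ψ ∨ (ψ ↔ ψ)) → ¬((φ ↔ (φ ↔ φ)) → (φ ↔ ψ))) = ¬1 = 0
φ → ψ = 3/4 → 3/4 = 1
φ ∨ (φ → ψ) = 3/4 ∨ 1 = 1
ψ → φ = 3/4 → 3/4 = 1
ψ ↔ (ψ → φ) = 3/4 ↔ 1 = 3/4
(ψ ↔ (ψ → φ)) ↔ φ = 3/4 ↔ 3/4 = 1
(φ ∨ (φ → ψ)) ∨ ((ψ ↔ (ψ → φ)) ↔ φ) = 1 ∨ 1 = 1
φ → ψ = 3/4 → 3/4 = 1
(φ → ψ) ∨ ψ = 1 ∨ 3/4 = 1
¬φ = ¬3/4 = 1/4
((φ → ψ) ∨ ψ) ↔ ¬φ = 1 ↔ 1/4 = 1/4
¬φ = ¬3/4 = 1/4
ψ ∨ ¬φ = 3/4 ∨ 1/4 = 3/4
¬(ψ ∨ ¬φ) = ¬3/4 = 1/4
(((φ → ψ) ∨ ψ) ↔ ¬φ) ∨ ¬(ψ ∨ ¬φ) = 1/4 ∨ 1/4 = 1/4
((φ ∨ (φ → ψ)) ∨ ((ψ ↔ (ψ → φ)) ↔ φ)) ↔ ((((φ → ψ) ∨ ψ) ↔ ¬φ) ∨ ¬(ψ ∨ ¬φ)) = 1 ↔ 1/4 = 1/4
¬(¬(ψ ∨ (ψ ↔ ψ)) → ¬((φ ↔ (φ ↔ φ)) → (φ ↔ ψ))) ↔ (((φ ∨ (φ → ψ)) ∨ ((ψ ↔ (ψ → φ)) ↔ φ)) ↔ ((((φ → ψ) ∨ ψ) ↔ ¬φ) ∨ ¬(ψ ∨ ¬φ))) = 0 ↔ 1/4 = 3/4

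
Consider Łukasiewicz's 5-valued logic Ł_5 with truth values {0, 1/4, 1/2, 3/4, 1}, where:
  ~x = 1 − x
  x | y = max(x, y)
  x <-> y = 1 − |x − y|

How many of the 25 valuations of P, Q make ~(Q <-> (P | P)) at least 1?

2

value 1: 2 assignments (counts)
value 3/4: 4 assignments
value 1/2: 6 assignments
value 1/4: 8 assignments
value 0: 5 assignments
So 2 of the 25 assignments meet the threshold.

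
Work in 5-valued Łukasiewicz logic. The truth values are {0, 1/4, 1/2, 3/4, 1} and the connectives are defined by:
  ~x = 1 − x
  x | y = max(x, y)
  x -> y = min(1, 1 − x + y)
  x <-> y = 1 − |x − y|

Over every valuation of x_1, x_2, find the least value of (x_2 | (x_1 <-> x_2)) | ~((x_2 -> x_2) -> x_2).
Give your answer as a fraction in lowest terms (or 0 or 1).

1/2

Take x_1 = 0, x_2 = 1/2:
x_1 <-> x_2 = 0 <-> 1/2 = 1/2
x_2 | (x_1 <-> x_2) = 1/2 | 1/2 = 1/2
x_2 -> x_2 = 1/2 -> 1/2 = 1
(x_2 -> x_2) -> x_2 = 1 -> 1/2 = 1/2
~((x_2 -> x_2) -> x_2) = ~1/2 = 1/2
(x_2 | (x_1 <-> x_2)) | ~((x_2 -> x_2) -> x_2) = 1/2 | 1/2 = 1/2
No assignment yields a value below 1/2, so this is the minimum.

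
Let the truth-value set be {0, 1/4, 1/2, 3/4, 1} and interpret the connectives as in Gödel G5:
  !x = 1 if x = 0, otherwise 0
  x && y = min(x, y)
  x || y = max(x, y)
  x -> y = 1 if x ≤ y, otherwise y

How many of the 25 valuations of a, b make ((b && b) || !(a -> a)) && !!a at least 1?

value 1: 4 assignments (counts)
value 3/4: 4 assignments
value 1/2: 4 assignments
value 1/4: 4 assignments
value 0: 9 assignments
So 4 of the 25 assignments meet the threshold.

4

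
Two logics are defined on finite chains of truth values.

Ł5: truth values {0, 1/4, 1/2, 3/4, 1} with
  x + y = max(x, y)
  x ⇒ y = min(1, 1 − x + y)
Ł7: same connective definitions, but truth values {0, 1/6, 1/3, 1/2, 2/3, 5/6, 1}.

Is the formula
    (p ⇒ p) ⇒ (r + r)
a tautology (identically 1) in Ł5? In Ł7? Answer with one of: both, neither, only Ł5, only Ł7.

neither

In Ł5: at p = 0, r = 0 the value is 0 — not a tautology.
In Ł7: at p = 0, r = 0 the value is 0 — not a tautology.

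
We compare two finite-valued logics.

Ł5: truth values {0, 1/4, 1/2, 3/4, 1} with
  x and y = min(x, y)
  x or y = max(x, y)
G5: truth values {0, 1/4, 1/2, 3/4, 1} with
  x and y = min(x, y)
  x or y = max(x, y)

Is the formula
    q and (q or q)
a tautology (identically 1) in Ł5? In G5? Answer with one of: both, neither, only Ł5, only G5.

In Ł5: at q = 0 the value is 0 — not a tautology.
In G5: at q = 0 the value is 0 — not a tautology.

neither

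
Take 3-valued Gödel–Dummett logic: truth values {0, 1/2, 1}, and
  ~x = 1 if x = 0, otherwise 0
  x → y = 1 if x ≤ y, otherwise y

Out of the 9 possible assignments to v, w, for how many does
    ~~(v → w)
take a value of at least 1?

7

v = 0, w = 0 ↦ 1  ≥
v = 0, w = 1/2 ↦ 1  ≥
v = 0, w = 1 ↦ 1  ≥
v = 1/2, w = 0 ↦ 0  <
v = 1/2, w = 1/2 ↦ 1  ≥
v = 1/2, w = 1 ↦ 1  ≥
v = 1, w = 0 ↦ 0  <
v = 1, w = 1/2 ↦ 1  ≥
v = 1, w = 1 ↦ 1  ≥
So 7 of the 9 assignments meet the threshold.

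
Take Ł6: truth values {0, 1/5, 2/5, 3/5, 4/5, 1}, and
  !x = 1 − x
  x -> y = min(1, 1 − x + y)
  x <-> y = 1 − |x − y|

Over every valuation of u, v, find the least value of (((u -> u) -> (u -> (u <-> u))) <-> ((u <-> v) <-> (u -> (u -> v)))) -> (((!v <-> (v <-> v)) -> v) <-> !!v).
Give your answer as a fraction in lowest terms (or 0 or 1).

Take u = 2/5, v = 2/5:
u -> u = 2/5 -> 2/5 = 1
u <-> u = 2/5 <-> 2/5 = 1
u -> (u <-> u) = 2/5 -> 1 = 1
(u -> u) -> (u -> (u <-> u)) = 1 -> 1 = 1
u <-> v = 2/5 <-> 2/5 = 1
u -> v = 2/5 -> 2/5 = 1
u -> (u -> v) = 2/5 -> 1 = 1
(u <-> v) <-> (u -> (u -> v)) = 1 <-> 1 = 1
((u -> u) -> (u -> (u <-> u))) <-> ((u <-> v) <-> (u -> (u -> v))) = 1 <-> 1 = 1
!v = !2/5 = 3/5
v <-> v = 2/5 <-> 2/5 = 1
!v <-> (v <-> v) = 3/5 <-> 1 = 3/5
(!v <-> (v <-> v)) -> v = 3/5 -> 2/5 = 4/5
!v = !2/5 = 3/5
!!v = !3/5 = 2/5
((!v <-> (v <-> v)) -> v) <-> !!v = 4/5 <-> 2/5 = 3/5
(((u -> u) -> (u -> (u <-> u))) <-> ((u <-> v) <-> (u -> (u -> v)))) -> (((!v <-> (v <-> v)) -> v) <-> !!v) = 1 -> 3/5 = 3/5
No assignment yields a value below 3/5, so this is the minimum.

3/5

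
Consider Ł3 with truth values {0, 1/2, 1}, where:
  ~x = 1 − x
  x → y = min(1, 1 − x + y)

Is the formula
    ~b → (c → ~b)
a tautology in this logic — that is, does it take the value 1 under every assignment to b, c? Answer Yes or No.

b = 0, c = 0 ↦ 1
b = 0, c = 1/2 ↦ 1
b = 0, c = 1 ↦ 1
b = 1/2, c = 0 ↦ 1
b = 1/2, c = 1/2 ↦ 1
b = 1/2, c = 1 ↦ 1
b = 1, c = 0 ↦ 1
b = 1, c = 1/2 ↦ 1
b = 1, c = 1 ↦ 1
Every assignment gives a value ≥ 1.

Yes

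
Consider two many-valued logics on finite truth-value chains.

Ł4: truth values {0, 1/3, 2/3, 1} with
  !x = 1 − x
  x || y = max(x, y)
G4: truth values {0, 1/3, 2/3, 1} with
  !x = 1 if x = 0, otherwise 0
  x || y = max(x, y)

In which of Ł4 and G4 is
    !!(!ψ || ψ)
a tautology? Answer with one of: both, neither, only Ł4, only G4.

In Ł4: at ψ = 1/3 the value is 2/3 — not a tautology.
In G4: every assignment gives 1 — tautology.

only G4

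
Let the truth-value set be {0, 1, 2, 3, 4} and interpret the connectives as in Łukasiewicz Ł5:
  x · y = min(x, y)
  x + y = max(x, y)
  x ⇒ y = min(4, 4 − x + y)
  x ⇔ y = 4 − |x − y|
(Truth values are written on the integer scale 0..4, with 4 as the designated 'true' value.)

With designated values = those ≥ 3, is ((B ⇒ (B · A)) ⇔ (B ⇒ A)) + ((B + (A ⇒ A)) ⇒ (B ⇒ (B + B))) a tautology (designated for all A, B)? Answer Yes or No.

Yes

At A = 1, B = 4, for instance:
B · A = 4 · 1 = 1
B ⇒ (B · A) = 4 ⇒ 1 = 1
B ⇒ A = 4 ⇒ 1 = 1
(B ⇒ (B · A)) ⇔ (B ⇒ A) = 1 ⇔ 1 = 4
A ⇒ A = 1 ⇒ 1 = 4
B + (A ⇒ A) = 4 + 4 = 4
B + B = 4 + 4 = 4
B ⇒ (B + B) = 4 ⇒ 4 = 4
(B + (A ⇒ A)) ⇒ (B ⇒ (B + B)) = 4 ⇒ 4 = 4
((B ⇒ (B · A)) ⇔ (B ⇒ A)) + ((B + (A ⇒ A)) ⇒ (B ⇒ (B + B))) = 4 + 4 = 4
and checking the remaining 24 assignments likewise gives ≥ 3 in every case.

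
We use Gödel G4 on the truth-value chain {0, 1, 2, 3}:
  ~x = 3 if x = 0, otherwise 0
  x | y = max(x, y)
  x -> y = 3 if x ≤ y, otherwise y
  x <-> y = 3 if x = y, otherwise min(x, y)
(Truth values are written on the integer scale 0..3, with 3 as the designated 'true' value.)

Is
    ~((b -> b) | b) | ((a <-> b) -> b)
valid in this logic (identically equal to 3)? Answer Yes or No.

Counterexample: take a = 0, b = 0.
b -> b = 0 -> 0 = 3
(b -> b) | b = 3 | 0 = 3
~((b -> b) | b) = ~3 = 0
a <-> b = 0 <-> 0 = 3
(a <-> b) -> b = 3 -> 0 = 0
~((b -> b) | b) | ((a <-> b) -> b) = 0 | 0 = 0
This gives 0 ≠ 3.

No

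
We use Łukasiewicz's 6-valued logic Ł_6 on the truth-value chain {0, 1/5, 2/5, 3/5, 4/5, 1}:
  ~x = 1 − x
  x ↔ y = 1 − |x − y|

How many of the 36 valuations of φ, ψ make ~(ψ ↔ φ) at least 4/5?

value 1: 2 assignments (counts)
value 4/5: 4 assignments (counts)
value 3/5: 6 assignments
value 2/5: 8 assignments
value 1/5: 10 assignments
value 0: 6 assignments
So 6 of the 36 assignments meet the threshold.

6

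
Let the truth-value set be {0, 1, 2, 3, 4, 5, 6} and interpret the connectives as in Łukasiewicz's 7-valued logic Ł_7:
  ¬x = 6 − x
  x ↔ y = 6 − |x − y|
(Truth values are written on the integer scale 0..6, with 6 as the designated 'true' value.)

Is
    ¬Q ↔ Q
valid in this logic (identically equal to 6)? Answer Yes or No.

Counterexample: take Q = 0.
¬Q = ¬0 = 6
¬Q ↔ Q = 6 ↔ 0 = 0
This gives 0 ≠ 6.

No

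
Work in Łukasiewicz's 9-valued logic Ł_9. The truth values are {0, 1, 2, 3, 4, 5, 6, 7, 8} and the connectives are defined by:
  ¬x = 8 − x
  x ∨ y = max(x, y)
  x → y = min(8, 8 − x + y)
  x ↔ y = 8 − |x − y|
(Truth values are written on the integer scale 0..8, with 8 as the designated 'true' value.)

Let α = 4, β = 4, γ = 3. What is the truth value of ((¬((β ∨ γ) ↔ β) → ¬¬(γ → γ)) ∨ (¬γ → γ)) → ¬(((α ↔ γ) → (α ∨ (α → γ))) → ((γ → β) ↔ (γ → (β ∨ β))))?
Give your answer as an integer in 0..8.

β ∨ γ = 4 ∨ 3 = 4
(β ∨ γ) ↔ β = 4 ↔ 4 = 8
¬((β ∨ γ) ↔ β) = ¬8 = 0
γ → γ = 3 → 3 = 8
¬(γ → γ) = ¬8 = 0
¬¬(γ → γ) = ¬0 = 8
¬((β ∨ γ) ↔ β) → ¬¬(γ → γ) = 0 → 8 = 8
¬γ = ¬3 = 5
¬γ → γ = 5 → 3 = 6
(¬((β ∨ γ) ↔ β) → ¬¬(γ → γ)) ∨ (¬γ → γ) = 8 ∨ 6 = 8
α ↔ γ = 4 ↔ 3 = 7
α → γ = 4 → 3 = 7
α ∨ (α → γ) = 4 ∨ 7 = 7
(α ↔ γ) → (α ∨ (α → γ)) = 7 → 7 = 8
γ → β = 3 → 4 = 8
β ∨ β = 4 ∨ 4 = 4
γ → (β ∨ β) = 3 → 4 = 8
(γ → β) ↔ (γ → (β ∨ β)) = 8 ↔ 8 = 8
((α ↔ γ) → (α ∨ (α → γ))) → ((γ → β) ↔ (γ → (β ∨ β))) = 8 → 8 = 8
¬(((α ↔ γ) → (α ∨ (α → γ))) → ((γ → β) ↔ (γ → (β ∨ β)))) = ¬8 = 0
((¬((β ∨ γ) ↔ β) → ¬¬(γ → γ)) ∨ (¬γ → γ)) → ¬(((α ↔ γ) → (α ∨ (α → γ))) → ((γ → β) ↔ (γ → (β ∨ β)))) = 8 → 0 = 0

0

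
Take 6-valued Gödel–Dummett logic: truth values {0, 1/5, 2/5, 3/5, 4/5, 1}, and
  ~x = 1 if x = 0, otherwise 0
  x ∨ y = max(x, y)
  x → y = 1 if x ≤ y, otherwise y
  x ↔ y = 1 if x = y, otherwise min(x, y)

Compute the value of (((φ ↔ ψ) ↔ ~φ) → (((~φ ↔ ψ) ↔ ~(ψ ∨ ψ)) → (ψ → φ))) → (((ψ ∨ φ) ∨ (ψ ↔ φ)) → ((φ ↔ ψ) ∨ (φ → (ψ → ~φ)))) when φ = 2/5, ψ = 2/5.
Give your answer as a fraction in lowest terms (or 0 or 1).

1

φ ↔ ψ = 2/5 ↔ 2/5 = 1
~φ = ~2/5 = 0
(φ ↔ ψ) ↔ ~φ = 1 ↔ 0 = 0
~φ = ~2/5 = 0
~φ ↔ ψ = 0 ↔ 2/5 = 0
ψ ∨ ψ = 2/5 ∨ 2/5 = 2/5
~(ψ ∨ ψ) = ~2/5 = 0
(~φ ↔ ψ) ↔ ~(ψ ∨ ψ) = 0 ↔ 0 = 1
ψ → φ = 2/5 → 2/5 = 1
((~φ ↔ ψ) ↔ ~(ψ ∨ ψ)) → (ψ → φ) = 1 → 1 = 1
((φ ↔ ψ) ↔ ~φ) → (((~φ ↔ ψ) ↔ ~(ψ ∨ ψ)) → (ψ → φ)) = 0 → 1 = 1
ψ ∨ φ = 2/5 ∨ 2/5 = 2/5
ψ ↔ φ = 2/5 ↔ 2/5 = 1
(ψ ∨ φ) ∨ (ψ ↔ φ) = 2/5 ∨ 1 = 1
φ ↔ ψ = 2/5 ↔ 2/5 = 1
~φ = ~2/5 = 0
ψ → ~φ = 2/5 → 0 = 0
φ → (ψ → ~φ) = 2/5 → 0 = 0
(φ ↔ ψ) ∨ (φ → (ψ → ~φ)) = 1 ∨ 0 = 1
((ψ ∨ φ) ∨ (ψ ↔ φ)) → ((φ ↔ ψ) ∨ (φ → (ψ → ~φ))) = 1 → 1 = 1
(((φ ↔ ψ) ↔ ~φ) → (((~φ ↔ ψ) ↔ ~(ψ ∨ ψ)) → (ψ → φ))) → (((ψ ∨ φ) ∨ (ψ ↔ φ)) → ((φ ↔ ψ) ∨ (φ → (ψ → ~φ)))) = 1 → 1 = 1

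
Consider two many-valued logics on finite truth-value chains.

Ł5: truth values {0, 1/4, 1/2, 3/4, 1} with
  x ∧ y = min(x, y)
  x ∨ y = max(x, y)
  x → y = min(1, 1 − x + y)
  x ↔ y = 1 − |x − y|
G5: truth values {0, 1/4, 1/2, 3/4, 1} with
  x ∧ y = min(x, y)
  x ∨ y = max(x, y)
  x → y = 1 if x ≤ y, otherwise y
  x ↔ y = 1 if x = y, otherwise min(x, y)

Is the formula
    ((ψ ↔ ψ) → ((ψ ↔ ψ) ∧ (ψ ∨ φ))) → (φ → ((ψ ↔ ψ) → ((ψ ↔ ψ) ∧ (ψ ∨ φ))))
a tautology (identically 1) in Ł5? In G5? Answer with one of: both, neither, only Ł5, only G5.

both

In Ł5: every assignment gives 1 — tautology.
In G5: every assignment gives 1 — tautology.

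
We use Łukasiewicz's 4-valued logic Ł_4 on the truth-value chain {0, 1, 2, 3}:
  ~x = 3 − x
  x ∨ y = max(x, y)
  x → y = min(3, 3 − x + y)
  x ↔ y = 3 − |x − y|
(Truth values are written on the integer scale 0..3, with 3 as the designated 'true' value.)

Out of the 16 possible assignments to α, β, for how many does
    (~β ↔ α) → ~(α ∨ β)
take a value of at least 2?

10

α = 0, β = 0 ↦ 3  ≥
α = 0, β = 1 ↦ 3  ≥
α = 0, β = 2 ↦ 2  ≥
α = 0, β = 3 ↦ 0  <
α = 1, β = 0 ↦ 3  ≥
α = 1, β = 1 ↦ 3  ≥
α = 1, β = 2 ↦ 1  <
α = 1, β = 3 ↦ 1  <
α = 2, β = 0 ↦ 2  ≥
α = 2, β = 1 ↦ 1  <
α = 2, β = 2 ↦ 2  ≥
α = 2, β = 3 ↦ 2  ≥
α = 3, β = 0 ↦ 0  <
α = 3, β = 1 ↦ 1  <
α = 3, β = 2 ↦ 2  ≥
α = 3, β = 3 ↦ 3  ≥
So 10 of the 16 assignments meet the threshold.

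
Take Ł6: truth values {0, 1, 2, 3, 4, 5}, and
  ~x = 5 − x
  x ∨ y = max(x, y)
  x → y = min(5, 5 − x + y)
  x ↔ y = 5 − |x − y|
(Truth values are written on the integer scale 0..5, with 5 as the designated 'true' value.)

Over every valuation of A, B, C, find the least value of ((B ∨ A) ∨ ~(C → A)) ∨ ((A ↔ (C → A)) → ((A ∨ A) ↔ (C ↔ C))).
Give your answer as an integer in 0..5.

Take A = 0, B = 0, C = 2:
B ∨ A = 0 ∨ 0 = 0
C → A = 2 → 0 = 3
~(C → A) = ~3 = 2
(B ∨ A) ∨ ~(C → A) = 0 ∨ 2 = 2
C → A = 2 → 0 = 3
A ↔ (C → A) = 0 ↔ 3 = 2
A ∨ A = 0 ∨ 0 = 0
C ↔ C = 2 ↔ 2 = 5
(A ∨ A) ↔ (C ↔ C) = 0 ↔ 5 = 0
(A ↔ (C → A)) → ((A ∨ A) ↔ (C ↔ C)) = 2 → 0 = 3
((B ∨ A) ∨ ~(C → A)) ∨ ((A ↔ (C → A)) → ((A ∨ A) ↔ (C ↔ C))) = 2 ∨ 3 = 3
No assignment yields a value below 3, so this is the minimum.

3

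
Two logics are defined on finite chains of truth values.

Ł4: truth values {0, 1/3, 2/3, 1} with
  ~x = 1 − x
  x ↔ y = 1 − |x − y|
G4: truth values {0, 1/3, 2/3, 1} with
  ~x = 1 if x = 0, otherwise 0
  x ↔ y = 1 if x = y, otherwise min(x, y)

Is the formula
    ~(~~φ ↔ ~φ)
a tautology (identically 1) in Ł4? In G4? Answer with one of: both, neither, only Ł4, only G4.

In Ł4: at φ = 1/3 the value is 1/3 — not a tautology.
In G4: every assignment gives 1 — tautology.

only G4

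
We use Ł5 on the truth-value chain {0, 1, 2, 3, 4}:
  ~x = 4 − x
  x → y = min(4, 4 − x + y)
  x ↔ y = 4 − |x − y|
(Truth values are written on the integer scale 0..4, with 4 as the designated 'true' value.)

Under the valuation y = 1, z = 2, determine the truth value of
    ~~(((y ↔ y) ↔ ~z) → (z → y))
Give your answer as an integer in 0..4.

4

y ↔ y = 1 ↔ 1 = 4
~z = ~2 = 2
(y ↔ y) ↔ ~z = 4 ↔ 2 = 2
z → y = 2 → 1 = 3
((y ↔ y) ↔ ~z) → (z → y) = 2 → 3 = 4
~(((y ↔ y) ↔ ~z) → (z → y)) = ~4 = 0
~~(((y ↔ y) ↔ ~z) → (z → y)) = ~0 = 4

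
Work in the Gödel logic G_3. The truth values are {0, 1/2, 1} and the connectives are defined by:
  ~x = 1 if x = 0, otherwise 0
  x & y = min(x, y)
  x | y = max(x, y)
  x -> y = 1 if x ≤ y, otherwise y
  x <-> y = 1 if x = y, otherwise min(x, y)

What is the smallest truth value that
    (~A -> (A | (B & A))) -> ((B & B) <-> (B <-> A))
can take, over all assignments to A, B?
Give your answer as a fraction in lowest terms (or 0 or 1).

Take A = 1/2, B = 1/2:
~A = ~1/2 = 0
B & A = 1/2 & 1/2 = 1/2
A | (B & A) = 1/2 | 1/2 = 1/2
~A -> (A | (B & A)) = 0 -> 1/2 = 1
B & B = 1/2 & 1/2 = 1/2
B <-> A = 1/2 <-> 1/2 = 1
(B & B) <-> (B <-> A) = 1/2 <-> 1 = 1/2
(~A -> (A | (B & A))) -> ((B & B) <-> (B <-> A)) = 1 -> 1/2 = 1/2
No assignment yields a value below 1/2, so this is the minimum.

1/2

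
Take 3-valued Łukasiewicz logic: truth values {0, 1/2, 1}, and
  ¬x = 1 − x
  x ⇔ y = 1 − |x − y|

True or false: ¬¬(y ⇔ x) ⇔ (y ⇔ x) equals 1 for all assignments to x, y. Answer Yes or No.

x = 0, y = 0 ↦ 1
x = 0, y = 1/2 ↦ 1
x = 0, y = 1 ↦ 1
x = 1/2, y = 0 ↦ 1
x = 1/2, y = 1/2 ↦ 1
x = 1/2, y = 1 ↦ 1
x = 1, y = 0 ↦ 1
x = 1, y = 1/2 ↦ 1
x = 1, y = 1 ↦ 1
Every assignment gives a value ≥ 1.

Yes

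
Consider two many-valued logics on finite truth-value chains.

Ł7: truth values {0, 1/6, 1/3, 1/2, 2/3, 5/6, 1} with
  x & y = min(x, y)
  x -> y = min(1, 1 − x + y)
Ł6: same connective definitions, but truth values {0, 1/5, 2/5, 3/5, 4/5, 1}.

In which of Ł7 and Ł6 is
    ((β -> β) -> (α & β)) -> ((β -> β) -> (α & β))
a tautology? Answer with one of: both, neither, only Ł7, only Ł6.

both

In Ł7: every assignment gives 1 — tautology.
In Ł6: every assignment gives 1 — tautology.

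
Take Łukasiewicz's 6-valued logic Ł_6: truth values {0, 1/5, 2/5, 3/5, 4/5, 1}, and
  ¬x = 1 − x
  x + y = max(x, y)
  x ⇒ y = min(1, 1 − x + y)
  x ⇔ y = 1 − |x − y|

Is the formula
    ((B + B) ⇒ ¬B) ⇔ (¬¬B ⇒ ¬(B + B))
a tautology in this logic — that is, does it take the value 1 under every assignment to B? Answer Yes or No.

B = 0 ↦ 1
B = 1/5 ↦ 1
B = 2/5 ↦ 1
B = 3/5 ↦ 1
B = 4/5 ↦ 1
B = 1 ↦ 1
Every assignment gives a value ≥ 1.

Yes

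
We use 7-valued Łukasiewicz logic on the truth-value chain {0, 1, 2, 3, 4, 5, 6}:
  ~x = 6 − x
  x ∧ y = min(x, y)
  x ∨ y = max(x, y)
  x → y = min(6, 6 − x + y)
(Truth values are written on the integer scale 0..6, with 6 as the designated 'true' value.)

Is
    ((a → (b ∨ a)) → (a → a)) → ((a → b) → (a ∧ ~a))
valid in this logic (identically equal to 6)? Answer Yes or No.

No

Counterexample: take a = 0, b = 0.
b ∨ a = 0 ∨ 0 = 0
a → (b ∨ a) = 0 → 0 = 6
a → a = 0 → 0 = 6
(a → (b ∨ a)) → (a → a) = 6 → 6 = 6
a → b = 0 → 0 = 6
~a = ~0 = 6
a ∧ ~a = 0 ∧ 6 = 0
(a → b) → (a ∧ ~a) = 6 → 0 = 0
((a → (b ∨ a)) → (a → a)) → ((a → b) → (a ∧ ~a)) = 6 → 0 = 0
This gives 0 ≠ 6.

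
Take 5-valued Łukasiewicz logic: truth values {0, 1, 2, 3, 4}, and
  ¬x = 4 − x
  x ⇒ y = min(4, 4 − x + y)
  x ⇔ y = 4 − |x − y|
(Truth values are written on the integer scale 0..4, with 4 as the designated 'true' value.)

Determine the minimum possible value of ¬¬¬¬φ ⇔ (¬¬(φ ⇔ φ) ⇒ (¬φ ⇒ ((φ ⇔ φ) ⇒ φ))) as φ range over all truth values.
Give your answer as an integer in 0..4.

Take φ = 2:
¬φ = ¬2 = 2
¬¬φ = ¬2 = 2
¬¬¬φ = ¬2 = 2
¬¬¬¬φ = ¬2 = 2
φ ⇔ φ = 2 ⇔ 2 = 4
¬(φ ⇔ φ) = ¬4 = 0
¬¬(φ ⇔ φ) = ¬0 = 4
¬φ = ¬2 = 2
φ ⇔ φ = 2 ⇔ 2 = 4
(φ ⇔ φ) ⇒ φ = 4 ⇒ 2 = 2
¬φ ⇒ ((φ ⇔ φ) ⇒ φ) = 2 ⇒ 2 = 4
¬¬(φ ⇔ φ) ⇒ (¬φ ⇒ ((φ ⇔ φ) ⇒ φ)) = 4 ⇒ 4 = 4
¬¬¬¬φ ⇔ (¬¬(φ ⇔ φ) ⇒ (¬φ ⇒ ((φ ⇔ φ) ⇒ φ))) = 2 ⇔ 4 = 2
No assignment yields a value below 2, so this is the minimum.

2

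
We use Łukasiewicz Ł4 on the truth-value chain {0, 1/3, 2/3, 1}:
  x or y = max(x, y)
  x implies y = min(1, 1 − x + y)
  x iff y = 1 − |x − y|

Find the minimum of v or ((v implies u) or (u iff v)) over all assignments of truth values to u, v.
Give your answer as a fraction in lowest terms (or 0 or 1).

Take u = 0, v = 1/3:
v implies u = 1/3 implies 0 = 2/3
u iff v = 0 iff 1/3 = 2/3
(v implies u) or (u iff v) = 2/3 or 2/3 = 2/3
v or ((v implies u) or (u iff v)) = 1/3 or 2/3 = 2/3
No assignment yields a value below 2/3, so this is the minimum.

2/3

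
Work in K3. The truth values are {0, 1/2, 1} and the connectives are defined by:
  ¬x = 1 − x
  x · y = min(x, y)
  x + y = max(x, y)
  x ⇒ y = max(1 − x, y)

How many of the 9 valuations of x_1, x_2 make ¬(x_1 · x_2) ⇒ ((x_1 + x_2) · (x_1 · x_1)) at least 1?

x_1 = 0, x_2 = 0 ↦ 0  <
x_1 = 0, x_2 = 1/2 ↦ 0  <
x_1 = 0, x_2 = 1 ↦ 0  <
x_1 = 1/2, x_2 = 0 ↦ 1/2  <
x_1 = 1/2, x_2 = 1/2 ↦ 1/2  <
x_1 = 1/2, x_2 = 1 ↦ 1/2  <
x_1 = 1, x_2 = 0 ↦ 1  ≥
x_1 = 1, x_2 = 1/2 ↦ 1  ≥
x_1 = 1, x_2 = 1 ↦ 1  ≥
So 3 of the 9 assignments meet the threshold.

3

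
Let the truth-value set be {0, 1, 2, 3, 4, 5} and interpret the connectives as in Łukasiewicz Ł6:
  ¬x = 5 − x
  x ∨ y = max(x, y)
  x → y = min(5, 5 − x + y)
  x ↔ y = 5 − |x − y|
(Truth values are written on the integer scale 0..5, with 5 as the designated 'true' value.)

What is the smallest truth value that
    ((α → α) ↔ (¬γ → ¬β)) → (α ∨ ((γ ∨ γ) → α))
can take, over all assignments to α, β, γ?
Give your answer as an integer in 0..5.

0

Take α = 0, β = 0, γ = 5:
α → α = 0 → 0 = 5
¬γ = ¬5 = 0
¬β = ¬0 = 5
¬γ → ¬β = 0 → 5 = 5
(α → α) ↔ (¬γ → ¬β) = 5 ↔ 5 = 5
γ ∨ γ = 5 ∨ 5 = 5
(γ ∨ γ) → α = 5 → 0 = 0
α ∨ ((γ ∨ γ) → α) = 0 ∨ 0 = 0
((α → α) ↔ (¬γ → ¬β)) → (α ∨ ((γ ∨ γ) → α)) = 5 → 0 = 0
No assignment yields a value below 0, so this is the minimum.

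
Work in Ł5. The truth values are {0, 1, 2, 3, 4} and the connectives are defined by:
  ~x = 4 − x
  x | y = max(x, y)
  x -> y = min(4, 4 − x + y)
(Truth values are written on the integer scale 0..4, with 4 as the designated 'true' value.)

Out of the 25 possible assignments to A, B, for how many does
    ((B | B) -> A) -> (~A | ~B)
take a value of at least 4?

value 4: 13 assignments (counts)
value 3: 5 assignments
value 2: 4 assignments
value 1: 2 assignments
value 0: 1 assignment
So 13 of the 25 assignments meet the threshold.

13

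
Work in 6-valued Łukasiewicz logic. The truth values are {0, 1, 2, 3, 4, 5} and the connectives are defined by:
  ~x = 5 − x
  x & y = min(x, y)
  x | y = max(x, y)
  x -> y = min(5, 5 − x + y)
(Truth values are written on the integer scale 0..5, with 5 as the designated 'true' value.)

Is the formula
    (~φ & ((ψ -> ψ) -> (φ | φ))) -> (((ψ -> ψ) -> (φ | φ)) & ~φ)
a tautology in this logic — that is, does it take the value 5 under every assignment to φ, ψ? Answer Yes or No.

Yes

At φ = 0, ψ = 2, for instance:
~φ = ~0 = 5
ψ -> ψ = 2 -> 2 = 5
φ | φ = 0 | 0 = 0
(ψ -> ψ) -> (φ | φ) = 5 -> 0 = 0
~φ & ((ψ -> ψ) -> (φ | φ)) = 5 & 0 = 0
((ψ -> ψ) -> (φ | φ)) & ~φ = 0 & 5 = 0
(~φ & ((ψ -> ψ) -> (φ | φ))) -> (((ψ -> ψ) -> (φ | φ)) & ~φ) = 0 -> 0 = 5
and checking the remaining 35 assignments likewise gives ≥ 5 in every case.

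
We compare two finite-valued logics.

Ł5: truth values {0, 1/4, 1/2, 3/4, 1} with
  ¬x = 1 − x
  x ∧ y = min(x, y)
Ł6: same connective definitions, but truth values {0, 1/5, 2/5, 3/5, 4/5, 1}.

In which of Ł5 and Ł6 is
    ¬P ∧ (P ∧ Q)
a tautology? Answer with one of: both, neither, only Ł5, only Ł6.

neither

In Ł5: at P = 0, Q = 0 the value is 0 — not a tautology.
In Ł6: at P = 0, Q = 0 the value is 0 — not a tautology.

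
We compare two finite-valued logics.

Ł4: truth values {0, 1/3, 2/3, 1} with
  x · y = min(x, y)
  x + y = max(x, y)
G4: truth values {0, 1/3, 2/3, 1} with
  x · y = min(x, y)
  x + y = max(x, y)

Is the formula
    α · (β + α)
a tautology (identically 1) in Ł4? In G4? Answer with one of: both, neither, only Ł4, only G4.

neither

In Ł4: at α = 0, β = 0 the value is 0 — not a tautology.
In G4: at α = 0, β = 0 the value is 0 — not a tautology.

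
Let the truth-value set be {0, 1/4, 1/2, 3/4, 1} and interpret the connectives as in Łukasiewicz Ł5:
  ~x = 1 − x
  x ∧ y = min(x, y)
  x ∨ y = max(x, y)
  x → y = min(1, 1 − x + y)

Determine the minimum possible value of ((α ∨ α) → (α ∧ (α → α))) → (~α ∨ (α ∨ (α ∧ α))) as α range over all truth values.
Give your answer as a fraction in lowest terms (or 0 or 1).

1/2

Take α = 1/2:
α ∨ α = 1/2 ∨ 1/2 = 1/2
α → α = 1/2 → 1/2 = 1
α ∧ (α → α) = 1/2 ∧ 1 = 1/2
(α ∨ α) → (α ∧ (α → α)) = 1/2 → 1/2 = 1
~α = ~1/2 = 1/2
α ∧ α = 1/2 ∧ 1/2 = 1/2
α ∨ (α ∧ α) = 1/2 ∨ 1/2 = 1/2
~α ∨ (α ∨ (α ∧ α)) = 1/2 ∨ 1/2 = 1/2
((α ∨ α) → (α ∧ (α → α))) → (~α ∨ (α ∨ (α ∧ α))) = 1 → 1/2 = 1/2
No assignment yields a value below 1/2, so this is the minimum.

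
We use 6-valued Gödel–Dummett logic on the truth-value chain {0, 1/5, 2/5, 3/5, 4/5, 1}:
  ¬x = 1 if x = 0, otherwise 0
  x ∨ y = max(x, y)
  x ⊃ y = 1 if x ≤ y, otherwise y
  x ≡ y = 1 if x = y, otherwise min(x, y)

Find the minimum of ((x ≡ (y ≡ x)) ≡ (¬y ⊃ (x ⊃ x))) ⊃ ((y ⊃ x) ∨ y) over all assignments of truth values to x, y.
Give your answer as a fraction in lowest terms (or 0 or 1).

Take x = 0, y = 1/5:
y ≡ x = 1/5 ≡ 0 = 0
x ≡ (y ≡ x) = 0 ≡ 0 = 1
¬y = ¬1/5 = 0
x ⊃ x = 0 ⊃ 0 = 1
¬y ⊃ (x ⊃ x) = 0 ⊃ 1 = 1
(x ≡ (y ≡ x)) ≡ (¬y ⊃ (x ⊃ x)) = 1 ≡ 1 = 1
y ⊃ x = 1/5 ⊃ 0 = 0
(y ⊃ x) ∨ y = 0 ∨ 1/5 = 1/5
((x ≡ (y ≡ x)) ≡ (¬y ⊃ (x ⊃ x))) ⊃ ((y ⊃ x) ∨ y) = 1 ⊃ 1/5 = 1/5
No assignment yields a value below 1/5, so this is the minimum.

1/5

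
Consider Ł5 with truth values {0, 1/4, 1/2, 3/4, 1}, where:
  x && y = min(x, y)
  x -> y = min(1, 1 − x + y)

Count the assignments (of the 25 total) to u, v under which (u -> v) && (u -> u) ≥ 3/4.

value 1: 15 assignments (counts)
value 3/4: 4 assignments (counts)
value 1/2: 3 assignments
value 1/4: 2 assignments
value 0: 1 assignment
So 19 of the 25 assignments meet the threshold.

19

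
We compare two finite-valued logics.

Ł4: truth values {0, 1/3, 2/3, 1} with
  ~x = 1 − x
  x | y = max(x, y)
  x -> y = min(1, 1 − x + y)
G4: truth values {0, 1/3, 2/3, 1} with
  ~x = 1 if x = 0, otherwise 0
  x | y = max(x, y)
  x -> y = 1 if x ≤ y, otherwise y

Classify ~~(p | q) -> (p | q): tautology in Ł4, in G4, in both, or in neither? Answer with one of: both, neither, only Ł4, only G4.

In Ł4: every assignment gives 1 — tautology.
In G4: at p = 0, q = 1/3 the value is 1/3 — not a tautology.

only Ł4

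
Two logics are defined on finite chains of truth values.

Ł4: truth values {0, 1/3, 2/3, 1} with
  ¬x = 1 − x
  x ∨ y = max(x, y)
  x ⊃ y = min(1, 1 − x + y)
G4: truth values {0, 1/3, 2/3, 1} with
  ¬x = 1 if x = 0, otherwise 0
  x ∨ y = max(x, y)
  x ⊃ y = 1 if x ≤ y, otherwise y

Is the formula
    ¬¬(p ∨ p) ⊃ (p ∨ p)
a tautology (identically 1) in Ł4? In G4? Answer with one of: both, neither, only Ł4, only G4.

In Ł4: every assignment gives 1 — tautology.
In G4: at p = 1/3 the value is 1/3 — not a tautology.

only Ł4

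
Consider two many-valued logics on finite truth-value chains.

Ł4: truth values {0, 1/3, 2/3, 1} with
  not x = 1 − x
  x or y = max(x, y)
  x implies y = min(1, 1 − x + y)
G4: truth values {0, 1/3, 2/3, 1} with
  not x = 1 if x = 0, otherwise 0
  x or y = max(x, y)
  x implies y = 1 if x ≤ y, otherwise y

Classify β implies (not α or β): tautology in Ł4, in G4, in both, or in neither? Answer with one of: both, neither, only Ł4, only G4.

both

In Ł4: every assignment gives 1 — tautology.
In G4: every assignment gives 1 — tautology.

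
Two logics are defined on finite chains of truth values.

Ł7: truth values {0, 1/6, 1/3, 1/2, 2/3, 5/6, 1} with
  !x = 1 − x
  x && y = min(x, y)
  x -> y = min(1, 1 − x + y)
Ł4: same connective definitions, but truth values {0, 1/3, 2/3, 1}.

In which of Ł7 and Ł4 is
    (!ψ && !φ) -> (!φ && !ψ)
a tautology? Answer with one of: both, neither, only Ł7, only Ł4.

both

In Ł7: every assignment gives 1 — tautology.
In Ł4: every assignment gives 1 — tautology.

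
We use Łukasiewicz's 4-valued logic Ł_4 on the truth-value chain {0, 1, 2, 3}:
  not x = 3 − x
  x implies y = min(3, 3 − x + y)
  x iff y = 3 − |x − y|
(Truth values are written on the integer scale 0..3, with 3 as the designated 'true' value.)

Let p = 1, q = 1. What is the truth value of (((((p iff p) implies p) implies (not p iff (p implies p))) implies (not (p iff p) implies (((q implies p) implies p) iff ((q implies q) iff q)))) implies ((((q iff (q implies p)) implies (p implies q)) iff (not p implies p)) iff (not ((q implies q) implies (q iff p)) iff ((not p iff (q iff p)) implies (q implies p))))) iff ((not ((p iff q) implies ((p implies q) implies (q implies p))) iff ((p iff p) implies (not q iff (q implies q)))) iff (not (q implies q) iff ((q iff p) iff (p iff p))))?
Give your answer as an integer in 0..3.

2

p iff p = 1 iff 1 = 3
(p iff p) implies p = 3 implies 1 = 1
not p = not 1 = 2
p implies p = 1 implies 1 = 3
not p iff (p implies p) = 2 iff 3 = 2
((p iff p) implies p) implies (not p iff (p implies p)) = 1 implies 2 = 3
p iff p = 1 iff 1 = 3
not (p iff p) = not 3 = 0
q implies p = 1 implies 1 = 3
(q implies p) implies p = 3 implies 1 = 1
q implies q = 1 implies 1 = 3
(q implies q) iff q = 3 iff 1 = 1
((q implies p) implies p) iff ((q implies q) iff q) = 1 iff 1 = 3
not (p iff p) implies (((q implies p) implies p) iff ((q implies q) iff q)) = 0 implies 3 = 3
(((p iff p) implies p) implies (not p iff (p implies p))) implies (not (p iff p) implies (((q implies p) implies p) iff ((q implies q) iff q))) = 3 implies 3 = 3
q implies p = 1 implies 1 = 3
q iff (q implies p) = 1 iff 3 = 1
p implies q = 1 implies 1 = 3
(q iff (q implies p)) implies (p implies q) = 1 implies 3 = 3
not p = not 1 = 2
not p implies p = 2 implies 1 = 2
((q iff (q implies p)) implies (p implies q)) iff (not p implies p) = 3 iff 2 = 2
q implies q = 1 implies 1 = 3
q iff p = 1 iff 1 = 3
(q implies q) implies (q iff p) = 3 implies 3 = 3
not ((q implies q) implies (q iff p)) = not 3 = 0
not p = not 1 = 2
q iff p = 1 iff 1 = 3
not p iff (q iff p) = 2 iff 3 = 2
q implies p = 1 implies 1 = 3
(not p iff (q iff p)) implies (q implies p) = 2 implies 3 = 3
not ((q implies q) implies (q iff p)) iff ((not p iff (q iff p)) implies (q implies p)) = 0 iff 3 = 0
(((q iff (q implies p)) implies (p implies q)) iff (not p implies p)) iff (not ((q implies q) implies (q iff p)) iff ((not p iff (q iff p)) implies (q implies p))) = 2 iff 0 = 1
((((p iff p) implies p) implies (not p iff (p implies p))) implies (not (p iff p) implies (((q implies p) implies p) iff ((q implies q) iff q)))) implies ((((q iff (q implies p)) implies (p implies q)) iff (not p implies p)) iff (not ((q implies q) implies (q iff p)) iff ((not p iff (q iff p)) implies (q implies p)))) = 3 implies 1 = 1
p iff q = 1 iff 1 = 3
p implies q = 1 implies 1 = 3
q implies p = 1 implies 1 = 3
(p implies q) implies (q implies p) = 3 implies 3 = 3
(p iff q) implies ((p implies q) implies (q implies p)) = 3 implies 3 = 3
not ((p iff q) implies ((p implies q) implies (q implies p))) = not 3 = 0
p iff p = 1 iff 1 = 3
not q = not 1 = 2
q implies q = 1 implies 1 = 3
not q iff (q implies q) = 2 iff 3 = 2
(p iff p) implies (not q iff (q implies q)) = 3 implies 2 = 2
not ((p iff q) implies ((p implies q) implies (q implies p))) iff ((p iff p) implies (not q iff (q implies q))) = 0 iff 2 = 1
q implies q = 1 implies 1 = 3
not (q implies q) = not 3 = 0
q iff p = 1 iff 1 = 3
p iff p = 1 iff 1 = 3
(q iff p) iff (p iff p) = 3 iff 3 = 3
not (q implies q) iff ((q iff p) iff (p iff p)) = 0 iff 3 = 0
(not ((p iff q) implies ((p implies q) implies (q implies p))) iff ((p iff p) implies (not q iff (q implies q)))) iff (not (q implies q) iff ((q iff p) iff (p iff p))) = 1 iff 0 = 2
(((((p iff p) implies p) implies (not p iff (p implies p))) implies (not (p iff p) implies (((q implies p) implies p) iff ((q implies q) iff q)))) implies ((((q iff (q implies p)) implies (p implies q)) iff (not p implies p)) iff (not ((q implies q) implies (q iff p)) iff ((not p iff (q iff p)) implies (q implies p))))) iff ((not ((p iff q) implies ((p implies q) implies (q implies p))) iff ((p iff p) implies (not q iff (q implies q)))) iff (not (q implies q) iff ((q iff p) iff (p iff p)))) = 1 iff 2 = 2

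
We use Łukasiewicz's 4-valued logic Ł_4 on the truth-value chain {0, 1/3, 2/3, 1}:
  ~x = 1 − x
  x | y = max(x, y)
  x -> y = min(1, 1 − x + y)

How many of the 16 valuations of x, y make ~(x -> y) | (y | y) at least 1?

x = 0, y = 0 ↦ 0  <
x = 0, y = 1/3 ↦ 1/3  <
x = 0, y = 2/3 ↦ 2/3  <
x = 0, y = 1 ↦ 1  ≥
x = 1/3, y = 0 ↦ 1/3  <
x = 1/3, y = 1/3 ↦ 1/3  <
x = 1/3, y = 2/3 ↦ 2/3  <
x = 1/3, y = 1 ↦ 1  ≥
x = 2/3, y = 0 ↦ 2/3  <
x = 2/3, y = 1/3 ↦ 1/3  <
x = 2/3, y = 2/3 ↦ 2/3  <
x = 2/3, y = 1 ↦ 1  ≥
x = 1, y = 0 ↦ 1  ≥
x = 1, y = 1/3 ↦ 2/3  <
x = 1, y = 2/3 ↦ 2/3  <
x = 1, y = 1 ↦ 1  ≥
So 5 of the 16 assignments meet the threshold.

5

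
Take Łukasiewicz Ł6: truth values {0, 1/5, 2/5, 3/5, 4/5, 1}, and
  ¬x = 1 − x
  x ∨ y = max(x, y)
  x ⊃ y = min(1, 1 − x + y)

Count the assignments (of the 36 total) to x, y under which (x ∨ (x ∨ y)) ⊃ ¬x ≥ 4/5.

21

value 1: 15 assignments (counts)
value 4/5: 6 assignments (counts)
value 3/5: 2 assignments
value 2/5: 6 assignments
value 1/5: 1 assignment
value 0: 6 assignments
So 21 of the 36 assignments meet the threshold.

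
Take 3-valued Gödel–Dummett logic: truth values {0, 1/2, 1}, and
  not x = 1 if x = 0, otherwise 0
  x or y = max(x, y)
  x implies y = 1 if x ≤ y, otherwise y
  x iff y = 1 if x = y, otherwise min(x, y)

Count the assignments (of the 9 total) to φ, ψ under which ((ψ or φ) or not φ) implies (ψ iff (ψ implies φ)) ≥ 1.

φ = 0, ψ = 0 ↦ 0  <
φ = 0, ψ = 1/2 ↦ 0  <
φ = 0, ψ = 1 ↦ 0  <
φ = 1/2, ψ = 0 ↦ 0  <
φ = 1/2, ψ = 1/2 ↦ 1  ≥
φ = 1/2, ψ = 1 ↦ 1/2  <
φ = 1, ψ = 0 ↦ 0  <
φ = 1, ψ = 1/2 ↦ 1/2  <
φ = 1, ψ = 1 ↦ 1  ≥
So 2 of the 9 assignments meet the threshold.

2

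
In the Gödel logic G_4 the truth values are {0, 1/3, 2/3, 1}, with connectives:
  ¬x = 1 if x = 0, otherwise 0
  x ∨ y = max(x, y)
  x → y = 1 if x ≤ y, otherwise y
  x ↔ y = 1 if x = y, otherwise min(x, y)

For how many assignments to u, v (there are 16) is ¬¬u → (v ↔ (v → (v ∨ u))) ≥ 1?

7

u = 0, v = 0 ↦ 1  ≥
u = 0, v = 1/3 ↦ 1  ≥
u = 0, v = 2/3 ↦ 1  ≥
u = 0, v = 1 ↦ 1  ≥
u = 1/3, v = 0 ↦ 0  <
u = 1/3, v = 1/3 ↦ 1/3  <
u = 1/3, v = 2/3 ↦ 2/3  <
u = 1/3, v = 1 ↦ 1  ≥
u = 2/3, v = 0 ↦ 0  <
u = 2/3, v = 1/3 ↦ 1/3  <
u = 2/3, v = 2/3 ↦ 2/3  <
u = 2/3, v = 1 ↦ 1  ≥
u = 1, v = 0 ↦ 0  <
u = 1, v = 1/3 ↦ 1/3  <
u = 1, v = 2/3 ↦ 2/3  <
u = 1, v = 1 ↦ 1  ≥
So 7 of the 16 assignments meet the threshold.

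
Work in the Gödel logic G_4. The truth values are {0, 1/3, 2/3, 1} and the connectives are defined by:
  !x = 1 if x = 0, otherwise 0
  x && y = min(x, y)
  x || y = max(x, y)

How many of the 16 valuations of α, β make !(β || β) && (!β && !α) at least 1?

1

α = 0, β = 0 ↦ 1  ≥
α = 0, β = 1/3 ↦ 0  <
α = 0, β = 2/3 ↦ 0  <
α = 0, β = 1 ↦ 0  <
α = 1/3, β = 0 ↦ 0  <
α = 1/3, β = 1/3 ↦ 0  <
α = 1/3, β = 2/3 ↦ 0  <
α = 1/3, β = 1 ↦ 0  <
α = 2/3, β = 0 ↦ 0  <
α = 2/3, β = 1/3 ↦ 0  <
α = 2/3, β = 2/3 ↦ 0  <
α = 2/3, β = 1 ↦ 0  <
α = 1, β = 0 ↦ 0  <
α = 1, β = 1/3 ↦ 0  <
α = 1, β = 2/3 ↦ 0  <
α = 1, β = 1 ↦ 0  <
So 1 of the 16 assignments meets the threshold.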